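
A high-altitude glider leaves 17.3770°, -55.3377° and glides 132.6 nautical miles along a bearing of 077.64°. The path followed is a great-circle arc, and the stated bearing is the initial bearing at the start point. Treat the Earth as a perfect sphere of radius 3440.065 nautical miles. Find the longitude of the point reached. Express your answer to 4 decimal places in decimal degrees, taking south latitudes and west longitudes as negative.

longitude -53.0714°

Angular distance δ = d/R = 132.6 / 3440.065 = 0.038546 rad.
Converting: φ₁ = 0.303286 rad, θ = 1.355074 rad.
sin φ₂ = sin φ₁ cos δ + cos φ₁ sin δ cos θ = (0.298658)(0.999257) + (0.954360)(0.038536)(0.214053) = 0.306308
φ₂ = asin(0.306308) = 0.311312 rad = 17.8369°.
Then Δλ = atan2(0.035925, 0.907776) = 0.039554 rad, from sin θ sin δ cos φ₁ over cos δ − sin φ₁ sin φ₂.
λ₂ = -55.3377° + 2.2663° = -53.0714°.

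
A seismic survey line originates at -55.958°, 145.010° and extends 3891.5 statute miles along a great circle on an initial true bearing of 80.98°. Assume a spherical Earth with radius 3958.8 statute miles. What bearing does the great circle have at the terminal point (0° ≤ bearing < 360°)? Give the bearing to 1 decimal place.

Angular distance δ = d/R = 3891.5 / 3958.8 = 0.983000 rad.
Converting: φ₁ = -0.976651 rad, θ = 1.413368 rad.
Destination latitude: φ₂ = arcsin( sin φ₁ cos δ + cos φ₁ sin δ cos θ ) = arcsin(-0.386463) = -22.735°.
For the longitude increment, Δλ = atan2( sin θ sin δ cos φ₁, cos δ − sin φ₁ sin φ₂ ) = atan2(0.460085, 0.234295) = 63.013°.
λ₂ = 145.010° + 63.013° = 208.023°, normalized to (−180°, 180°] → -151.977°.
The forward bearing on arrival equals the back-azimuth from the destination plus 180°.
Back-azimuth from P₂ (-22.7°, -152.0°) to P₁ (-56.0°, 145.0°), with Δλ' = λ₁ − λ₂ = 297.0°: atan2( sin Δλ' cos φ₁ , cos φ₂ sin φ₁ − sin φ₂ cos φ₁ cos Δλ' ) = 216.8°.
Final bearing = (216.8° + 180°) mod 360° = 36.8°.

final bearing 36.8°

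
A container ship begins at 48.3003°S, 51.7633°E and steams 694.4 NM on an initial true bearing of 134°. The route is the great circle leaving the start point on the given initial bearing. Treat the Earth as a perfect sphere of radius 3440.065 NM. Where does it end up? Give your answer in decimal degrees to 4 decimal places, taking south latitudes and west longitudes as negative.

latitude -55.5003°, longitude 66.5146°

δ = 694.4/3440.065 = 0.201857 rad (11.5655°).
Start latitude φ₁ = -0.842999 rad; initial bearing θ = 2.338741 rad.
Destination latitude: φ₂ = arcsin( sin φ₁ cos δ + cos φ₁ sin δ cos θ ) = arcsin(-0.824129) = -55.5003°.
Δλ = atan2( sin θ sin δ cos φ₁ , cos δ − sin φ₁ sin φ₂ ) = atan2(0.095939, 0.364367) = 0.257458 rad = 14.7513°.
Hence λ₂ = 51.7633° + 14.7513° = 66.5146°.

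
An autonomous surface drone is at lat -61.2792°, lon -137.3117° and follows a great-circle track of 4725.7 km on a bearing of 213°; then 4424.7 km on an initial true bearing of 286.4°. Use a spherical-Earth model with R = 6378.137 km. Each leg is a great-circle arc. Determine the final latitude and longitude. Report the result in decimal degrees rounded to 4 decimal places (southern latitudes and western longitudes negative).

latitude -39.4589°, longitude 58.9810°

Apply the spherical direct solution leg by leg, carrying full precision between legs.
Leg 1: from (-61.2792°, -137.3117°), δ = 4725.7/6378.137 = 0.740922 rad, θ = 213° → φ = -66.7940°, λ = 111.5861°.
Leg 2: from (-66.7940°, 111.5861°), δ = 4424.7/6378.137 = 0.693729 rad, θ = 286.4° → φ = -39.4589°, λ = 58.9810°.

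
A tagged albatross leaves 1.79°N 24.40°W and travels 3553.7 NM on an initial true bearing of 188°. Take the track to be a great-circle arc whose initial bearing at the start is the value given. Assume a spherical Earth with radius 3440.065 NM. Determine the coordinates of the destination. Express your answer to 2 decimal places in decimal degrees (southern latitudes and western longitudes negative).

latitude -56.52°, longitude -36.91°

δ = 3553.7/3440.065 = 1.033033 rad (59.1884°).
With φ₁ = 1.79° = 0.031241 rad and θ = 188° = 3.281219 rad:
sin φ₂ = sin φ₁ cos δ + cos φ₁ sin δ cos θ = (0.031236)(0.512216) + (0.999512)(0.858856)(-0.990268) = -0.834083
φ₂ = asin(-0.834083) = -0.986469 rad = -56.52°.
Then Δλ = atan2(-0.119471, 0.538270) = -0.218414 rad, from sin θ sin δ cos φ₁ over cos δ − sin φ₁ sin φ₂.
Hence λ₂ = -24.40° + -12.51° = -36.91°.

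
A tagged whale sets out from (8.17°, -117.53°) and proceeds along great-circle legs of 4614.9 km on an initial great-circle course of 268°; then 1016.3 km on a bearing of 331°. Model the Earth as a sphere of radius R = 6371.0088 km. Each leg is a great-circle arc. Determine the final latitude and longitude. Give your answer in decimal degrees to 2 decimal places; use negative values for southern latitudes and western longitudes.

latitude 12.76°, longitude -163.71°

Apply the spherical direct solution leg by leg, carrying full precision between legs.
Leg 1: from (8.17°, -117.53°), δ = 4614.9/6371.0088 = 0.724359 rad, θ = 268° → φ = 4.79°, λ = -159.18°.
Leg 2: from (4.79°, -159.18°), δ = 1016.3/6371.0088 = 0.159519 rad, θ = 331° → φ = 12.76°, λ = -163.71°.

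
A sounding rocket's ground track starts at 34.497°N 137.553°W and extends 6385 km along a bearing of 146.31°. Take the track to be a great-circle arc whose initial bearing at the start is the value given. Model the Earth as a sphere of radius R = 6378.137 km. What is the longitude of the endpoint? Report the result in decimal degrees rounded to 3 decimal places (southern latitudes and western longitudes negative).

longitude -108.516°

δ = 6385/6378.137 = 1.001076 rad (57.3574°).
With φ₁ = 34.497° = 0.602086 rad and θ = 146.31° = 2.553591 rad:
Destination latitude: φ₂ = arcsin( sin φ₁ cos δ + cos φ₁ sin δ cos θ ) = arcsin(-0.271934) = -15.779°.
Δλ = atan2( sin θ sin δ cos φ₁ , cos δ − sin φ₁ sin φ₂ ) = atan2(0.384951, 0.693410) = 0.506794 rad = 29.037°.
λ₂ = -137.553° + 29.037° = -108.516°.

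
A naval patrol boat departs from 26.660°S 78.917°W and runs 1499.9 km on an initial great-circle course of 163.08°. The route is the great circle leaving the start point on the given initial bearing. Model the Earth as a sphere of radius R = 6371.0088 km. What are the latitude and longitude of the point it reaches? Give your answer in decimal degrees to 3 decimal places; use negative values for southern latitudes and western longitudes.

latitude -39.476°, longitude -73.871°

Central angle δ = d/R = 0.235426 rad.
Start latitude φ₁ = -0.465305 rad; initial bearing θ = 2.846283 rad.
Applying the spherical law of cosines for sides, sin φ₂ = sin φ₁ cos δ + cos φ₁ sin δ cos θ = -0.635753, so φ₂ = -39.476°.
For the longitude increment, Δλ = atan2( sin θ sin δ cos φ₁, cos δ − sin φ₁ sin φ₂ ) = atan2(0.060669, 0.687156) = 5.046°.
λ₂ = -78.917° + 5.046° = -73.871°.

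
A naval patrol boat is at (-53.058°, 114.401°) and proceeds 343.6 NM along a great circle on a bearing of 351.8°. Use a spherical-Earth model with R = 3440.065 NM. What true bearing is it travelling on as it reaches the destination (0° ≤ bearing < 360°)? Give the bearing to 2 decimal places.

final bearing 352.73°

Central angle δ = d/R = 0.099882 rad.
Converting: φ₁ = -0.926037 rad, θ = 6.140068 rad.
Applying the spherical law of cosines for sides, sin φ₂ = sin φ₁ cos δ + cos φ₁ sin δ cos θ = -0.735944, so φ₂ = -47.387°.
Then Δλ = atan2(-0.008548, 0.406817) = -0.021008 rad, from sin θ sin δ cos φ₁ over cos δ − sin φ₁ sin φ₂.
λ₂ = 114.401° + -1.204° = 113.197°.
The forward bearing on arrival equals the back-azimuth from the destination plus 180°.
Back-azimuth from P₂ (-47.39°, 113.20°) to P₁ (-53.06°, 114.40°), with Δλ' = λ₁ − λ₂ = 1.20°: atan2( sin Δλ' cos φ₁ , cos φ₂ sin φ₁ − sin φ₂ cos φ₁ cos Δλ' ) = 172.73°.
Final bearing = (172.73° + 180°) mod 360° = 352.73°.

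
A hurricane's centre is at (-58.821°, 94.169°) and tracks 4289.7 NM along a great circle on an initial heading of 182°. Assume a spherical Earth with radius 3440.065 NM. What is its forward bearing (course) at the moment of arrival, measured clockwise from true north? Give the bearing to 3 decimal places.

Central angle δ = d/R = 1.246982 rad.
With φ₁ = -58.821° = -1.026620 rad and θ = 182° = 3.176499 rad:
Destination latitude: φ₂ = arcsin( sin φ₁ cos δ + cos φ₁ sin δ cos θ ) = arcsin(-0.762732) = -49.706°.
Δλ = atan2( sin θ sin δ cos φ₁ , cos δ − sin φ₁ sin φ₂ ) = atan2(-0.017129, -0.334374) = -3.090411 rad = -177.067°.
λ₂ = 94.169° + -177.067° = -82.898°.
The forward bearing on arrival equals the back-azimuth from the destination plus 180°.
Back-azimuth from P₂ (-49.706°, -82.898°) to P₁ (-58.821°, 94.169°), with Δλ' = λ₁ − λ₂ = 177.067°: atan2( sin Δλ' cos φ₁ , cos φ₂ sin φ₁ − sin φ₂ cos φ₁ cos Δλ' ) = 178.399°.
Final bearing = (178.399° + 180°) mod 360° = 358.399°.

final bearing 358.399°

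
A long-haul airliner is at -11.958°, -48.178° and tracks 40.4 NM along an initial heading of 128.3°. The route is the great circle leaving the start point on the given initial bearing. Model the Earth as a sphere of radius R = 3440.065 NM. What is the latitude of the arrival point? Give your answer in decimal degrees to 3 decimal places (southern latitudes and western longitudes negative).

Angular distance δ = d/R = 40.4 / 3440.065 = 0.011744 rad.
Converting: φ₁ = -0.208706 rad, θ = 2.239257 rad.
sin φ₂ = sin φ₁ cos δ + cos φ₁ sin δ cos θ = (-0.207195)(0.999931) + (0.978300)(0.011744)(-0.619779) = -0.214301
φ₂ = asin(-0.214301) = -0.215976 rad = -12.375°.
For the longitude increment, Δλ = atan2( sin θ sin δ cos φ₁, cos δ − sin φ₁ sin φ₂ ) = atan2(0.009016, 0.955529) = 0.541°.
Hence λ₂ = -48.178° + 0.541° = -47.637°.

latitude -12.375°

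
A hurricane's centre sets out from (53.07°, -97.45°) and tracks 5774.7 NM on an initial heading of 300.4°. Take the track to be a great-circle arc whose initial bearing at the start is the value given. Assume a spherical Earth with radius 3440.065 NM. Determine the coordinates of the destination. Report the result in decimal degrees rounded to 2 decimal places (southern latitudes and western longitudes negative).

δ = 5774.7/3440.065 = 1.678660 rad (96.1801°).
With φ₁ = 53.07° = 0.926246 rad and θ = 300.4° = 5.242969 rad:
sin φ₂ = sin φ₁ cos δ + cos φ₁ sin δ cos θ = (0.799370)(-0.107655) + (0.600839)(0.994188)(0.506034) = 0.216222
φ₂ = asin(0.216222) = 0.217943 rad = 12.49°.
Δλ = atan2( sin θ sin δ cos φ₁ , cos δ − sin φ₁ sin φ₂ ) = atan2(-0.515220, -0.280496) = -2.069345 rad = -118.56°.
λ₂ = -97.45° + -118.56° = -216.01°, normalized to (−180°, 180°] → 143.99°.

latitude 12.49°, longitude 143.99°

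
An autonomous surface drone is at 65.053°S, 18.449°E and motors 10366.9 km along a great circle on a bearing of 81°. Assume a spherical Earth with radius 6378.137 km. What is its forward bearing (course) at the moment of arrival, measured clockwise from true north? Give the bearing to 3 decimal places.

Central angle δ = d/R = 1.625381 rad.
With φ₁ = -65.053° = -1.135389 rad and θ = 81° = 1.413717 rad:
Applying the spherical law of cosines for sides, sin φ₂ = sin φ₁ cos δ + cos φ₁ sin δ cos θ = 0.115349, so φ₂ = 6.624°.
Then Δλ = atan2(0.415966, 0.050030) = 1.451097 rad, from sin θ sin δ cos φ₁ over cos δ − sin φ₁ sin φ₂.
λ₂ = λ₁ + Δλ = 101.591°.
The forward bearing on arrival equals the back-azimuth from the destination plus 180°.
Back-azimuth from P₂ (6.624°, 101.591°) to P₁ (-65.053°, 18.449°), with Δλ' = λ₁ − λ₂ = -83.142°: atan2( sin Δλ' cos φ₁ , cos φ₂ sin φ₁ − sin φ₂ cos φ₁ cos Δλ' ) = 204.796°.
Final bearing = (204.796° + 180°) mod 360° = 24.796°.

final bearing 24.796°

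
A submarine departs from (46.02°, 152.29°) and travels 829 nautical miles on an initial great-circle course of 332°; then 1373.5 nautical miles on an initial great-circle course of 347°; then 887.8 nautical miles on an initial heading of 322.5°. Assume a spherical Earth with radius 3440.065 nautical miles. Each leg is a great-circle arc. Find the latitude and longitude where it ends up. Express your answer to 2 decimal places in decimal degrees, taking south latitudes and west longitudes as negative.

Apply the spherical direct solution leg by leg, carrying full precision between legs.
Leg 1: from (46.02°, 152.29°), δ = 829/3440.065 = 0.240984 rad, θ = 332° → φ = 57.68°, λ = 140.19°.
Leg 2: from (57.68°, 140.19°), δ = 1373.5/3440.065 = 0.399266 rad, θ = 347° → φ = 78.85°, λ = 113.30°.
Leg 3: from (78.85°, 113.30°), δ = 887.8/3440.065 = 0.258077 rad, θ = 322.5° → φ = 81.04°, λ = 18.98°.

latitude 81.04°, longitude 18.98°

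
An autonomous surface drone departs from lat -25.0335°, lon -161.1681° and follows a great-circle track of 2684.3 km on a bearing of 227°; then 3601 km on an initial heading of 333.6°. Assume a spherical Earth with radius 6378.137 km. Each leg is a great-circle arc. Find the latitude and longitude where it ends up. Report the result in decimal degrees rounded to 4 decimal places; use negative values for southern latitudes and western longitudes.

Apply the spherical direct solution leg by leg, carrying full precision between legs.
Leg 1: from (-25.0335°, -161.1681°), δ = 2684.3/6378.137 = 0.420860 rad, θ = 227° → φ = -39.6932°, λ = 175.9828°.
Leg 2: from (-39.6932°, 175.9828°), δ = 3601/6378.137 = 0.564585 rad, θ = 333.6° → φ = -9.8331°, λ = 162.0104°.

latitude -9.8331°, longitude 162.0104°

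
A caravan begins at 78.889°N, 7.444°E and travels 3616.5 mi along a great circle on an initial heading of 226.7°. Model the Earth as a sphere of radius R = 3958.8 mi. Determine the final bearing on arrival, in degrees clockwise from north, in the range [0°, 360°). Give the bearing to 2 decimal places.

final bearing 189.29°

Central angle δ = d/R = 0.913534 rad.
Converting: φ₁ = 1.376873 rad, θ = 3.956661 rad.
Destination latitude: φ₂ = arcsin( sin φ₁ cos δ + cos φ₁ sin δ cos θ ) = arcsin(0.494869) = 29.661°.
Then Δλ = atan2(-0.111031, 0.125358) = -0.724864 rad, from sin θ sin δ cos φ₁ over cos δ − sin φ₁ sin φ₂.
Hence λ₂ = 7.444° + -41.532° = -34.088°.
The forward bearing on arrival equals the back-azimuth from the destination plus 180°.
Back-azimuth from P₂ (29.66°, -34.09°) to P₁ (78.89°, 7.44°), with Δλ' = λ₁ − λ₂ = 41.53°: atan2( sin Δλ' cos φ₁ , cos φ₂ sin φ₁ − sin φ₂ cos φ₁ cos Δλ' ) = 9.29°.
Final bearing = (9.29° + 180°) mod 360° = 189.29°.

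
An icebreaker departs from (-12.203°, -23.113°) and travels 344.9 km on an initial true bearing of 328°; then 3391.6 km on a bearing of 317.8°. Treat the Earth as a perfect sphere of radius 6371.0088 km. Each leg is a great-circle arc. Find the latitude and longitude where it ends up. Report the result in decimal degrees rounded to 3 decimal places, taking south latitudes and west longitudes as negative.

latitude 13.153°, longitude -45.274°

Apply the spherical direct solution leg by leg, carrying full precision between legs.
Leg 1: from (-12.203°, -23.113°), δ = 344.9/6371.0088 = 0.054136 rad, θ = 328° → φ = -9.568°, λ = -24.779°.
Leg 2: from (-9.568°, -24.779°), δ = 3391.6/6371.0088 = 0.532349 rad, θ = 317.8° → φ = 13.153°, λ = -45.274°.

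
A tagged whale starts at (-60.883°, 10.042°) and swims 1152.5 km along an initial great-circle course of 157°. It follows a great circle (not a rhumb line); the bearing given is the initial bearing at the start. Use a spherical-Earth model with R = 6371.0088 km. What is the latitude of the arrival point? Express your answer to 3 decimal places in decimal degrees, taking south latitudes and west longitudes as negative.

latitude -70.044°

Angular distance δ = d/R = 1152.5 / 6371.0088 = 0.180898 rad.
With φ₁ = -60.883° = -1.062609 rad and θ = 157° = 2.740167 rad:
Applying the spherical law of cosines for sides, sin φ₂ = sin φ₁ cos δ + cos φ₁ sin δ cos θ = -0.939958, so φ₂ = -70.044°.
Δλ = atan2( sin θ sin δ cos φ₁ , cos δ − sin φ₁ sin φ₂ ) = atan2(0.034206, 0.162509) = 0.207460 rad = 11.887°.
Hence λ₂ = 10.042° + 11.887° = 21.929°.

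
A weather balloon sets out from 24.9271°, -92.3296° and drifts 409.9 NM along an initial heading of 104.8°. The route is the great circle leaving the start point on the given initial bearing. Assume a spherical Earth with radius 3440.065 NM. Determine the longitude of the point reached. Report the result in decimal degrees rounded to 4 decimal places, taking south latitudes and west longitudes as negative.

Central angle δ = d/R = 0.119155 rad.
With φ₁ = 24.9271° = 0.435060 rad and θ = 104.8° = 1.829105 rad:
Destination latitude: φ₂ = arcsin( sin φ₁ cos δ + cos φ₁ sin δ cos θ ) = arcsin(0.390939) = 23.0130°.
Then Δλ = atan2(0.104223, 0.828142) = 0.125193 rad, from sin θ sin δ cos φ₁ over cos δ − sin φ₁ sin φ₂.
Hence λ₂ = -92.3296° + 7.1730° = -85.1566°.

longitude -85.1566°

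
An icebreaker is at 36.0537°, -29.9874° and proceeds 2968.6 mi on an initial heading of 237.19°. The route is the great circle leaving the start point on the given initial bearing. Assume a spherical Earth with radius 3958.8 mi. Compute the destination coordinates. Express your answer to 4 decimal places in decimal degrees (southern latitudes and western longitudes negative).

Angular distance δ = d/R = 2968.6 / 3958.8 = 0.749874 rad.
Converting: φ₁ = 0.629256 rad, θ = 4.139746 rad.
sin φ₂ = sin φ₁ cos δ + cos φ₁ sin δ cos θ = (0.588543)(0.731775) + (0.808466)(0.681546)(-0.541855) = 0.132115
φ₂ = asin(0.132115) = 0.132503 rad = 7.5919°.
Then Δλ = atan2(-0.463106, 0.654019) = -0.616136 rad, from sin θ sin δ cos φ₁ over cos δ − sin φ₁ sin φ₂.
Hence λ₂ = -29.9874° + -35.3020° = -65.2894°.

latitude 7.5919°, longitude -65.2894°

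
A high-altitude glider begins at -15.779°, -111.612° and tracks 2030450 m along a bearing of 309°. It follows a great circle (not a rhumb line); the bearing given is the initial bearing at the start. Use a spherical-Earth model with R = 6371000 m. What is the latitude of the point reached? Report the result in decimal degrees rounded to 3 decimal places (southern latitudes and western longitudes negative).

Angular distance δ = d/R = 2030450 / 6371000 = 0.318702 rad.
With φ₁ = -15.779° = -0.275396 rad and θ = 309° = 5.393067 rad:
Applying the spherical law of cosines for sides, sin φ₂ = sin φ₁ cos δ + cos φ₁ sin δ cos θ = -0.068477, so φ₂ = -3.927°.
Then Δλ = atan2(-0.234330, 0.931022) = -0.246570 rad, from sin θ sin δ cos φ₁ over cos δ − sin φ₁ sin φ₂.
Hence λ₂ = -111.612° + -14.127° = -125.739°.

latitude -3.927°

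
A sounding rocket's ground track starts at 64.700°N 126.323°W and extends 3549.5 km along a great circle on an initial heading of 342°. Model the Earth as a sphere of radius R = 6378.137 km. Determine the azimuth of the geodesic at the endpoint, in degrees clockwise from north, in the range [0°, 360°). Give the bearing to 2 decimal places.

δ = 3549.5/6378.137 = 0.556510 rad (31.8857°).
Start latitude φ₁ = 1.129228 rad; initial bearing θ = 5.969026 rad.
sin φ₂ = sin φ₁ cos δ + cos φ₁ sin δ cos θ = (0.904083)(0.849104) + (0.427358)(0.528226)(0.951057) = 0.982353
φ₂ = asin(0.982353) = 1.382651 rad = 79.220°.
Then Δλ = atan2(-0.069758, -0.039025) = -2.080848 rad, from sin θ sin δ cos φ₁ over cos δ − sin φ₁ sin φ₂.
λ₂ = -126.323° + -119.224° = -245.547°, normalized to (−180°, 180°] → 114.453°.
The forward bearing on arrival equals the back-azimuth from the destination plus 180°.
Back-azimuth from P₂ (79.22°, 114.45°) to P₁ (64.70°, -126.32°), with Δλ' = λ₁ − λ₂ = -240.78°: atan2( sin Δλ' cos φ₁ , cos φ₂ sin φ₁ − sin φ₂ cos φ₁ cos Δλ' ) = 44.92°.
Final bearing = (44.92° + 180°) mod 360° = 224.92°.

final bearing 224.92°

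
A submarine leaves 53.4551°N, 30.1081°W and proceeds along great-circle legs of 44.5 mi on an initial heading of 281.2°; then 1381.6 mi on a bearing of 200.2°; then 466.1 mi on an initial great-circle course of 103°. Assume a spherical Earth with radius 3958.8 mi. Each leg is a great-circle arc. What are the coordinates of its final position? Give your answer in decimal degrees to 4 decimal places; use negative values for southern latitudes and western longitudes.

Apply the spherical direct solution leg by leg, carrying full precision between legs.
Leg 1: from (53.4551°, -30.1081°), δ = 44.5/3958.8 = 0.011241 rad, θ = 281.2° → φ = 53.5755°, λ = -31.1722°.
Leg 2: from (53.5755°, -31.1722°), δ = 1381.6/3958.8 = 0.348995 rad, θ = 200.2° → φ = 34.4428°, λ = -39.4038°.
Leg 3: from (34.4428°, -39.4038°), δ = 466.1/3958.8 = 0.117738 rad, θ = 103° → φ = 32.6752°, λ = -31.5889°.

latitude 32.6752°, longitude -31.5889°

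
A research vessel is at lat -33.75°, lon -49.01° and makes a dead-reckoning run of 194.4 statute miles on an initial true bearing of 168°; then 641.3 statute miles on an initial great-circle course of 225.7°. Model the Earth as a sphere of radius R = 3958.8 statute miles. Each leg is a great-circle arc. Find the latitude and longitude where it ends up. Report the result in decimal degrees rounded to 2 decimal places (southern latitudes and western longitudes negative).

Apply the spherical direct solution leg by leg, carrying full precision between legs.
Leg 1: from (-33.75°, -49.01°), δ = 194.4/3958.8 = 0.049106 rad, θ = 168° → φ = -36.50°, λ = -48.28°.
Leg 2: from (-36.50°, -48.28°), δ = 641.3/3958.8 = 0.161994 rad, θ = 225.7° → φ = -42.66°, λ = -57.31°.

latitude -42.66°, longitude -57.31°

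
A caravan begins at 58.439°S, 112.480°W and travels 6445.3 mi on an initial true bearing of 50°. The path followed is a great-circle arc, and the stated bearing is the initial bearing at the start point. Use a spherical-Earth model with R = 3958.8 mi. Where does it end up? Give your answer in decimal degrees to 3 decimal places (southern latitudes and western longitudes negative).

δ = 6445.3/3958.8 = 1.628094 rad (93.2829°).
With φ₁ = -58.439° = -1.019953 rad and θ = 50° = 0.872665 rad:
Destination latitude: φ₂ = arcsin( sin φ₁ cos δ + cos φ₁ sin δ cos θ ) = arcsin(0.384683) = 22.624°.
For the longitude increment, Δλ = atan2( sin θ sin δ cos φ₁, cos δ − sin φ₁ sin φ₂ ) = atan2(0.400294, 0.270515) = 55.950°.
λ₂ = λ₁ + Δλ = -56.530°.

latitude 22.624°, longitude -56.530°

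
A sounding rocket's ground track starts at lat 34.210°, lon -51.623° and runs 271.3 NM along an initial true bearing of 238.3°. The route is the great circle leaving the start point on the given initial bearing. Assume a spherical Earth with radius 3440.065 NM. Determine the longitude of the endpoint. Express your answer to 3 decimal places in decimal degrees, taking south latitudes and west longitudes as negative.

longitude -56.144°

The arc subtends δ = 271.3/3440.065 = 0.078865 rad at the centre.
Start latitude φ₁ = 0.597077 rad; initial bearing θ = 4.159120 rad.
sin φ₂ = sin φ₁ cos δ + cos φ₁ sin δ cos θ = (0.562228)(0.996892) + (0.826982)(0.078783)(-0.525472) = 0.526245
φ₂ = asin(0.526245) = 0.554178 rad = 31.752°.
Then Δλ = atan2(-0.055432, 0.701023) = -0.078909 rad, from sin θ sin δ cos φ₁ over cos δ − sin φ₁ sin φ₂.
λ₂ = -51.623° + -4.521° = -56.144°.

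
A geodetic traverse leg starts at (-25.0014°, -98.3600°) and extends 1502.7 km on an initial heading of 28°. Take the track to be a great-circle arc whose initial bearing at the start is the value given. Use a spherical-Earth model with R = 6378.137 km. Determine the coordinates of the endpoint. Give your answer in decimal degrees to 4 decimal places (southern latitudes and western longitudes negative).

latitude -12.9542°, longitude -91.9034°

δ = 1502.7/6378.137 = 0.235602 rad (13.4990°).
Start latitude φ₁ = -0.436357 rad; initial bearing θ = 0.488692 rad.
Destination latitude: φ₂ = arcsin( sin φ₁ cos δ + cos φ₁ sin δ cos θ ) = arcsin(-0.224172) = -12.9542°.
For the longitude increment, Δλ = atan2( sin θ sin δ cos φ₁, cos δ − sin φ₁ sin φ₂ ) = atan2(0.099319, 0.877630) = 6.4566°.
λ₂ = λ₁ + Δλ = -91.9034°.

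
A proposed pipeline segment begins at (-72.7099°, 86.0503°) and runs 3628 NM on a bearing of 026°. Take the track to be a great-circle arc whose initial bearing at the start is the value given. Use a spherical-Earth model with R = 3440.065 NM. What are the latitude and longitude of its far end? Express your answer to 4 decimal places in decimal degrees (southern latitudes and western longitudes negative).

latitude -13.8227°, longitude 109.1685°

δ = 3628/3440.065 = 1.054631 rad (60.4259°).
Converting: φ₁ = -1.269027 rad, θ = 0.453786 rad.
Applying the spherical law of cosines for sides, sin φ₂ = sin φ₁ cos δ + cos φ₁ sin δ cos θ = -0.238918, so φ₂ = -13.8227°.
Then Δλ = atan2(0.113314, 0.265427) = 0.403490 rad, from sin θ sin δ cos φ₁ over cos δ − sin φ₁ sin φ₂.
Hence λ₂ = 86.0503° + 23.1182° = 109.1685°.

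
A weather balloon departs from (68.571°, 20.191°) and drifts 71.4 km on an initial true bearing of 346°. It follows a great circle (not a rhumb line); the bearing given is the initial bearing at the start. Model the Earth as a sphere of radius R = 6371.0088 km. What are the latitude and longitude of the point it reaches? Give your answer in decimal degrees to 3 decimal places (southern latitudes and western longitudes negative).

latitude 69.193°, longitude 19.754°

Central angle δ = d/R = 0.011207 rad.
With φ₁ = 68.571° = 1.196790 rad and θ = 346° = 6.038839 rad:
Destination latitude: φ₂ = arcsin( sin φ₁ cos δ + cos φ₁ sin δ cos θ ) = arcsin(0.934785) = 69.193°.
Δλ = atan2( sin θ sin δ cos φ₁ , cos δ − sin φ₁ sin φ₂ ) = atan2(-0.000991, 0.129773) = -0.007633 rad = -0.437°.
λ₂ = λ₁ + Δλ = 19.754°.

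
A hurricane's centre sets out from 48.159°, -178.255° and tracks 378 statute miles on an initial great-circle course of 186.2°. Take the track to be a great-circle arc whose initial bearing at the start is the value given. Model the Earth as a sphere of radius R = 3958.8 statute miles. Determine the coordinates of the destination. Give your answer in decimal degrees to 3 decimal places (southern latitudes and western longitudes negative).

Central angle δ = d/R = 0.095483 rad.
Start latitude φ₁ = 0.840533 rad; initial bearing θ = 3.249803 rad.
sin φ₂ = sin φ₁ cos δ + cos φ₁ sin δ cos θ = (0.744999)(0.995445) + (0.667066)(0.095338)(-0.994151) = 0.678380
φ₂ = asin(0.678380) = 0.745556 rad = 42.717°.
Then Δλ = atan2(-0.006868, 0.490052) = -0.014015 rad, from sin θ sin δ cos φ₁ over cos δ − sin φ₁ sin φ₂.
λ₂ = λ₁ + Δλ = -179.058°.

latitude 42.717°, longitude -179.058°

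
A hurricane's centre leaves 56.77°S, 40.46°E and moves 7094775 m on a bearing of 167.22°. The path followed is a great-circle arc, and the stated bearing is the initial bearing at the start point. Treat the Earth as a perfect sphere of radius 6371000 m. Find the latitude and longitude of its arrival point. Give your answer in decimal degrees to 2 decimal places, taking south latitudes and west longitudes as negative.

The arc subtends δ = 7094775/6371000 = 1.113605 rad at the centre.
With φ₁ = -56.77° = -0.990823 rad and θ = 167.22° = 2.918540 rad:
Applying the spherical law of cosines for sides, sin φ₂ = sin φ₁ cos δ + cos φ₁ sin δ cos θ = -0.848784, so φ₂ = -58.08°.
Δλ = atan2( sin θ sin δ cos φ₁ , cos δ − sin φ₁ sin φ₂ ) = atan2(0.108772, -0.268559) = 2.756764 rad = 157.95°.
λ₂ = 40.46° + 157.95° = 198.41°, normalized to (−180°, 180°] → -161.59°.

latitude -58.08°, longitude -161.59°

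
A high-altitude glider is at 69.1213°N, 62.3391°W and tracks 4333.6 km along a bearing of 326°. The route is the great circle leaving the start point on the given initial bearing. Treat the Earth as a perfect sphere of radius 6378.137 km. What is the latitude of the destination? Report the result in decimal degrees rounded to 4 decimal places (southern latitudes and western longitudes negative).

latitude 65.8527°

The arc subtends δ = 4333.6/6378.137 = 0.679446 rad at the centre.
With φ₁ = 69.1213° = 1.206394 rad and θ = 326° = 5.689773 rad:
sin φ₂ = sin φ₁ cos δ + cos φ₁ sin δ cos θ = (0.934337)(0.777921) + (0.356391)(0.628362)(0.829038) = 0.912497
φ₂ = asin(0.912497) = 1.149347 rad = 65.8527°.
Then Δλ = atan2(-0.125227, -0.074659) = -2.108408 rad, from sin θ sin δ cos φ₁ over cos δ − sin φ₁ sin φ₂.
λ₂ = -62.3391° + -120.8029° = -183.1420°, normalized to (−180°, 180°] → 176.8580°.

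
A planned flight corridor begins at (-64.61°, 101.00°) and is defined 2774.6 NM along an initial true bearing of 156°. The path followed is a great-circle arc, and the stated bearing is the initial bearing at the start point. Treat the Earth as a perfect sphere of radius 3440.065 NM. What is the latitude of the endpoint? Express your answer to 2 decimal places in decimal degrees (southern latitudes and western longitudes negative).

Angular distance δ = d/R = 2774.6 / 3440.065 = 0.806555 rad.
Converting: φ₁ = -1.127657 rad, θ = 2.722714 rad.
Applying the spherical law of cosines for sides, sin φ₂ = sin φ₁ cos δ + cos φ₁ sin δ cos θ = -0.907927, so φ₂ = -65.22°.
Then Δλ = atan2(0.125900, -0.128241) = 2.365404 rad, from sin θ sin δ cos φ₁ over cos δ − sin φ₁ sin φ₂.
λ₂ = 101.00° + 135.53° = 236.53°, normalized to (−180°, 180°] → -123.47°.

latitude -65.22°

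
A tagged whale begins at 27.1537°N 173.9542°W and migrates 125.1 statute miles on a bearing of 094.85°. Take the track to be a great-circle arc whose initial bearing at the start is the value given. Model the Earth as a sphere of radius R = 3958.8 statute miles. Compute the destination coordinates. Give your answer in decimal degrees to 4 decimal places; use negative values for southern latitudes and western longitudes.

Angular distance δ = d/R = 125.1 / 3958.8 = 0.031600 rad.
Start latitude φ₁ = 0.473921 rad; initial bearing θ = 1.655445 rad.
Destination latitude: φ₂ = arcsin( sin φ₁ cos δ + cos φ₁ sin δ cos θ ) = arcsin(0.453774) = 26.9861°.
Then Δλ = atan2(0.028012, 0.792408) = 0.035336 rad, from sin θ sin δ cos φ₁ over cos δ − sin φ₁ sin φ₂.
λ₂ = -173.9542° + 2.0246° = -171.9296°.

latitude 26.9861°, longitude -171.9296°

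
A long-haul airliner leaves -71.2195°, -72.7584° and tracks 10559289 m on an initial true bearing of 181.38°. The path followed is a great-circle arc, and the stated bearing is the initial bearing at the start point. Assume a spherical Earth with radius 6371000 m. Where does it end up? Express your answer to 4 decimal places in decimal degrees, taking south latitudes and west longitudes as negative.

latitude -13.8130°, longitude 108.6574°

δ = 10559289/6371000 = 1.657399 rad (94.9620°).
With φ₁ = -71.2195° = -1.243015 rad and θ = 181.38° = 3.165678 rad:
sin φ₂ = sin φ₁ cos δ + cos φ₁ sin δ cos θ = (-0.946759)(-0.086494) + (0.321943)(0.996252)(-0.999710) = -0.238755
φ₂ = asin(-0.238755) = -0.241083 rad = -13.8130°.
Δλ = atan2( sin θ sin δ cos φ₁ , cos δ − sin φ₁ sin φ₂ ) = atan2(-0.007724, -0.312537) = -3.116883 rad = -178.5842°.
λ₂ = -72.7584° + -178.5842° = -251.3426°, normalized to (−180°, 180°] → 108.6574°.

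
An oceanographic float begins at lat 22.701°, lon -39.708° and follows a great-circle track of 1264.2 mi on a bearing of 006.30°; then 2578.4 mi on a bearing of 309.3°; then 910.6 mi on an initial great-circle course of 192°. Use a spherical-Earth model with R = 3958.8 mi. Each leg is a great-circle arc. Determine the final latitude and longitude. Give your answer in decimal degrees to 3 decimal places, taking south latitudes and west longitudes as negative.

Apply the spherical direct solution leg by leg, carrying full precision between legs.
Leg 1: from (22.701°, -39.708°), δ = 1264.2/3958.8 = 0.319339 rad, θ = 6.3° → φ = 40.865°, λ = -37.097°.
Leg 2: from (40.865°, -37.097°), δ = 2578.4/3958.8 = 0.651308 rad, θ = 309.3° → φ = 54.167°, λ = -90.355°.
Leg 3: from (54.167°, -90.355°), δ = 910.6/3958.8 = 0.230019 rad, θ = 192° → φ = 41.209°, λ = -93.967°.

latitude 41.209°, longitude -93.967°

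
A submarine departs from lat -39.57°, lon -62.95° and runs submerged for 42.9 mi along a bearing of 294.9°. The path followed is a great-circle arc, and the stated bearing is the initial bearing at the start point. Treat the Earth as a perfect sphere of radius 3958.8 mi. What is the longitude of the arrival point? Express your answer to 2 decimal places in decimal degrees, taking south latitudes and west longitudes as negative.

longitude -63.68°

Central angle δ = d/R = 0.010837 rad.
Converting: φ₁ = -0.690627 rad, θ = 5.146976 rad.
sin φ₂ = sin φ₁ cos δ + cos φ₁ sin δ cos θ = (-0.637020)(0.999941) + (0.770847)(0.010836)(0.421036) = -0.633466
φ₂ = asin(-0.633466) = -0.686024 rad = -39.31°.
Then Δλ = atan2(-0.007577, 0.596410) = -0.012703 rad, from sin θ sin δ cos φ₁ over cos δ − sin φ₁ sin φ₂.
Hence λ₂ = -62.95° + -0.73° = -63.68°.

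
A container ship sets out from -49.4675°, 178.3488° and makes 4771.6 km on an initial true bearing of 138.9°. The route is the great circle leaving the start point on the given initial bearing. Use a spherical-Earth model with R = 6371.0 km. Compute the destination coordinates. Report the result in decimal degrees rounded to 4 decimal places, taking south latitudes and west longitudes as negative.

latitude -62.8849°, longitude -102.5287°

δ = 4771.6/6371 = 0.748956 rad (42.9120°).
Start latitude φ₁ = -0.863371 rad; initial bearing θ = 2.424262 rad.
Applying the spherical law of cosines for sides, sin φ₂ = sin φ₁ cos δ + cos φ₁ sin δ cos θ = -0.890093, so φ₂ = -62.8849°.
Δλ = atan2( sin θ sin δ cos φ₁ , cos δ − sin φ₁ sin φ₂ ) = atan2(0.290880, 0.055896) = 1.380948 rad = 79.1225°.
λ₂ = 178.3488° + 79.1225° = 257.4713°, normalized to (−180°, 180°] → -102.5287°.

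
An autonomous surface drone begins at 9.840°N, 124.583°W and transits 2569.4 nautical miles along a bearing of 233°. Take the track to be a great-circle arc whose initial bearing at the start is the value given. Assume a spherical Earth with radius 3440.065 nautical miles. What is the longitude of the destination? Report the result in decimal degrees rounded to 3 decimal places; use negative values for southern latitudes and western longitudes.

Angular distance δ = d/R = 2569.4 / 3440.065 = 0.746904 rad.
Start latitude φ₁ = 0.171740 rad; initial bearing θ = 4.066617 rad.
Applying the spherical law of cosines for sides, sin φ₂ = sin φ₁ cos δ + cos φ₁ sin δ cos θ = -0.277437, so φ₂ = -16.107°.
Then Δλ = atan2(-0.534588, 0.781209) = -0.600117 rad, from sin θ sin δ cos φ₁ over cos δ − sin φ₁ sin φ₂.
Hence λ₂ = -124.583° + -34.384° = -158.967°.

longitude -158.967°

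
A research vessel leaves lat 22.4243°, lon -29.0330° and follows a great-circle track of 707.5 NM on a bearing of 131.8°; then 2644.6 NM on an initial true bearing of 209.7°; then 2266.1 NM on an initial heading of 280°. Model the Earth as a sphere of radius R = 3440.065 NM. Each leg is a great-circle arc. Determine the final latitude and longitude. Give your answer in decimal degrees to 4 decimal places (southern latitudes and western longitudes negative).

latitude -12.9953°, longitude -80.3679°

Apply the spherical direct solution leg by leg, carrying full precision between legs.
Leg 1: from (22.4243°, -29.0330°), δ = 707.5/3440.065 = 0.205665 rad, θ = 131.8° → φ = 14.3354°, λ = -19.9925°.
Leg 2: from (14.3354°, -19.9925°), δ = 2644.6/3440.065 = 0.768765 rad, θ = 209.7° → φ = -24.0255°, λ = -42.1492°.
Leg 3: from (-24.0255°, -42.1492°), δ = 2266.1/3440.065 = 0.658738 rad, θ = 280° → φ = -12.9953°, λ = -80.3679°.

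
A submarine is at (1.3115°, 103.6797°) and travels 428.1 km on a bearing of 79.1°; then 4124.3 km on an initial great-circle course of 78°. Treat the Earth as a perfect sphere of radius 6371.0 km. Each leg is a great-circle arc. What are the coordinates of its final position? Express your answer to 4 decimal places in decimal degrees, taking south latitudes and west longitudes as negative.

Apply the spherical direct solution leg by leg, carrying full precision between legs.
Leg 1: from (1.3115°, 103.6797°), δ = 428.1/6371 = 0.067195 rad, θ = 79.1° → φ = 2.0361°, λ = 107.4625°.
Leg 2: from (2.0361°, 107.4625°), δ = 4124.3/6371 = 0.647355 rad, θ = 78° → φ = 8.8385°, λ = 144.1171°.

latitude 8.8385°, longitude 144.1171°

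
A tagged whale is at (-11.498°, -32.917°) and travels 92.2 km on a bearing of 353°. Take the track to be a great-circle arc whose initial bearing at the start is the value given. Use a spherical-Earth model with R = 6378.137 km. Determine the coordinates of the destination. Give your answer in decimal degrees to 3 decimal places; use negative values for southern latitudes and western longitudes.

latitude -10.676°, longitude -33.020°

δ = 92.2/6378.137 = 0.014456 rad (0.8282°).
Start latitude φ₁ = -0.200678 rad; initial bearing θ = 6.161012 rad.
Applying the spherical law of cosines for sides, sin φ₂ = sin φ₁ cos δ + cos φ₁ sin δ cos θ = -0.185253, so φ₂ = -10.676°.
Δλ = atan2( sin θ sin δ cos φ₁ , cos δ − sin φ₁ sin φ₂ ) = atan2(-0.001726, 0.962968) = -0.001793 rad = -0.103°.
λ₂ = λ₁ + Δλ = -33.020°.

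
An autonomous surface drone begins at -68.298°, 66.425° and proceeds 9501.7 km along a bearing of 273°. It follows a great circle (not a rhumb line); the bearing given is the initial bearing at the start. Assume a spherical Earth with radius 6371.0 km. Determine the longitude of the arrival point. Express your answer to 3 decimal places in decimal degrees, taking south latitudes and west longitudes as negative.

longitude -19.106°

δ = 9501.7/6371 = 1.491399 rad (85.4508°).
With φ₁ = -68.298° = -1.192025 rad and θ = 273° = 4.764749 rad:
sin φ₂ = sin φ₁ cos δ + cos φ₁ sin δ cos θ = (-0.929120)(0.079314) + (0.369779)(0.996850)(0.052336) = -0.054401
φ₂ = asin(-0.054401) = -0.054428 rad = -3.118°.
Δλ = atan2( sin θ sin δ cos φ₁ , cos δ − sin φ₁ sin φ₂ ) = atan2(-0.368109, 0.028770) = -1.492800 rad = -85.531°.
λ₂ = λ₁ + Δλ = -19.106°.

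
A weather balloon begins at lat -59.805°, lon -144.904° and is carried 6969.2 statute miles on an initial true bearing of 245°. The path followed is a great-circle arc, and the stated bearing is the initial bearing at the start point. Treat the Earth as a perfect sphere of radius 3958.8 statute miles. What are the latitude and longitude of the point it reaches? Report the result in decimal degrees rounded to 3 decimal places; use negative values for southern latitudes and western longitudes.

Angular distance δ = d/R = 6969.2 / 3958.8 = 1.760432 rad.
Start latitude φ₁ = -1.043794 rad; initial bearing θ = 4.276057 rad.
Applying the spherical law of cosines for sides, sin φ₂ = sin φ₁ cos δ + cos φ₁ sin δ cos θ = -0.045818, so φ₂ = -2.626°.
Δλ = atan2( sin θ sin δ cos φ₁ , cos δ − sin φ₁ sin φ₂ ) = atan2(-0.447651, -0.228103) = -2.042058 rad = -117.001°.
λ₂ = -144.904° + -117.001° = -261.905°, normalized to (−180°, 180°] → 98.095°.

latitude -2.626°, longitude 98.095°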